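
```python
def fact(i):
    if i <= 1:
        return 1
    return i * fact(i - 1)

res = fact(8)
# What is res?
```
Call trace:
fact(i=8)
  fact(i=7)
    fact(i=6)
      fact(i=5)
        fact(i=4)
          fact(i=3)
            fact(i=2)
              fact(i=1)
              -> return 1
            -> return 2
          -> return 6
        -> return 24
      -> return 120
    -> return 720
  -> return 5040
-> return 40320

Final answer: 40320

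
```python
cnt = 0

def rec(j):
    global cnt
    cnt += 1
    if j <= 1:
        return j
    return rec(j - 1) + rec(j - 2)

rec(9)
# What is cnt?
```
Call trace (a repeated sub-call is expanded the first time; later identical calls just restate its return value):
rec(j=9)
  rec(j=8)
    rec(j=7)
      rec(j=6)
        rec(j=5)
          rec(j=4)
            rec(j=3)
              rec(j=2)
                rec(j=1)
                -> return 1
                rec(j=0)
                -> return 0
              -> return 1
              rec(j=1)
              -> return 1
            -> return 2
            rec(j=2) -> return 1  (same call as traced above)
          -> return 3
          rec(j=3) -> return 2  (same call as traced above)
        -> return 5
        rec(j=4) -> return 3  (same call as traced above)
      -> return 8
      rec(j=5) -> return 5  (same call as traced above)
    -> return 13
    rec(j=6) -> return 8  (same call as traced above)
  -> return 21
  rec(j=7) -> return 13  (same call as traced above)
-> return 34

cnt is incremented once per call, so count the calls in each subtree. Let C(j) = number of calls made by rec(j).
C(0) = C(1) = 1 (base case, no recursion); C(j) = 1 + C(j - 1) + C(j - 2) otherwise.
C(2) = 1 + C(1) + C(0) = 1 + 1 + 1 = 3
C(3) = 1 + C(2) + C(1) = 1 + 3 + 1 = 5
C(4) = 1 + C(3) + C(2) = 1 + 5 + 3 = 9
C(5) = 1 + C(4) + C(3) = 1 + 9 + 5 = 15
C(6) = 1 + C(5) + C(4) = 1 + 15 + 9 = 25
C(7) = 1 + C(6) + C(5) = 1 + 25 + 15 = 41
C(8) = 1 + C(7) + C(6) = 1 + 41 + 25 = 67
C(9) = 1 + C(8) + C(7) = 1 + 67 + 41 = 109
cnt = C(9) = 109

Final answer: 109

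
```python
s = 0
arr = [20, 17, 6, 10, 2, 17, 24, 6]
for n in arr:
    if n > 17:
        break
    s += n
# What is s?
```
Trace:
  s=0
  s=0, n=20

Final answer: 0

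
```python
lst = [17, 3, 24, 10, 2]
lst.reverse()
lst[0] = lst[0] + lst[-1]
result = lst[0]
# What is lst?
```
Trace:
  lst=[17, 3, 24, 10, 2]
  lst=[2, 10, 24, 3, 17]
  lst=[19, 10, 24, 3, 17]
  lst=[19, 10, 24, 3, 17], result=19

Final answer: [19, 10, 24, 3, 17]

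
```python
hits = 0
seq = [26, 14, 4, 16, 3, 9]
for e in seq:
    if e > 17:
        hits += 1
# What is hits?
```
Trace:
  hits=0
  hits=1, e=26
  hits=1, e=14
  hits=1, e=4
  hits=1, e=16
  hits=1, e=3
  hits=1, e=9

Final answer: 1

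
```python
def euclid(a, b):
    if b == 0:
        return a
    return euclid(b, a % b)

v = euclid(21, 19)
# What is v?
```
Call trace:
euclid(a=21, b=19)
  euclid(a=19, b=2)
    euclid(a=2, b=1)
      euclid(a=1, b=0)
      -> return 1
    -> return 1
  -> return 1
-> return 1

Final answer: 1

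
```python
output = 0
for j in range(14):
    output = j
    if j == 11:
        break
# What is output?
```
Trace:
  output=0
  output=0, j=0
  output=1, j=1
  output=2, j=2
  output=3, j=3
  output=4, j=4
  output=5, j=5
  output=6, j=6
  output=7, j=7
  output=8, j=8
  output=9, j=9
  output=10, j=10
  output=11, j=11

Final answer: 11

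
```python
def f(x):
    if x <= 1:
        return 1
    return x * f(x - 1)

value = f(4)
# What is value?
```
Call trace:
f(x=4)
  f(x=3)
    f(x=2)
      f(x=1)
      -> return 1
    -> return 2
  -> return 6
-> return 24

Final answer: 24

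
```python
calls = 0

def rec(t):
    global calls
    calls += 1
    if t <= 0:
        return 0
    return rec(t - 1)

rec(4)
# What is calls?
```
Call trace:
rec(t=4)
  rec(t=3)
    rec(t=2)
      rec(t=1)
        rec(t=0)
        -> return 0
      -> return 0
    -> return 0
  -> return 0
-> return 0

calls is incremented once per call. rec is entered once for each t = 4, 3, 2, 1, 0 (the t <= 0 call returns without recursing), i.e. 4 + 1 calls.
calls = 5

Final answer: 5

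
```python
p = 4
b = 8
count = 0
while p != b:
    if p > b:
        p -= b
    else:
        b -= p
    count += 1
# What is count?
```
Trace:
  p=4
  p=4, b=8
  p=4, b=8, count=0
  p=4, b=4, count=1

Final answer: 1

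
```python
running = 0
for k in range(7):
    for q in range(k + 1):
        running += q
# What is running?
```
Trace:
  running=0
  running=0, k=0, q=0
  running=0, k=1, q=0
  running=1, k=1, q=1
  running=1, k=2, q=0
  running=2, k=2, q=1
  running=4, k=2, q=2
  running=4, k=3, q=0
  running=5, k=3, q=1
  running=7, k=3, q=2
  running=10, k=3, q=3
  running=10, k=4, q=0
  running=11, k=4, q=1
  running=13, k=4, q=2
  running=16, k=4, q=3
  running=20, k=4, q=4
  running=20, k=5, q=0
  running=21, k=5, q=1
  running=23, k=5, q=2
  running=26, k=5, q=3
  running=30, k=5, q=4
  running=35, k=5, q=5
  running=35, k=6, q=0
  running=36, k=6, q=1
  running=38, k=6, q=2
  running=41, k=6, q=3
  running=45, k=6, q=4
  running=50, k=6, q=5
  running=56, k=6, q=6

Final answer: 56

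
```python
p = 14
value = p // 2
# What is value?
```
Trace:
  p=14
  p=14, value=7

Final answer: 7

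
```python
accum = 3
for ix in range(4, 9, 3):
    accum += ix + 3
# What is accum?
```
Trace:
  accum=3
  accum=10, ix=4
  accum=20, ix=7

Final answer: 20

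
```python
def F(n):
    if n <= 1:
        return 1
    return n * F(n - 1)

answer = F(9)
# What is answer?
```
Call trace:
F(n=9)
  F(n=8)
    F(n=7)
      F(n=6)
        F(n=5)
          F(n=4)
            F(n=3)
              F(n=2)
                F(n=1)
                -> return 1
              -> return 2
            -> return 6
          -> return 24
        -> return 120
      -> return 720
    -> return 5040
  -> return 40320
-> return 362880

Final answer: 362880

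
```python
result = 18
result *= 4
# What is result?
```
Trace:
  result=18
  result=72

Final answer: 72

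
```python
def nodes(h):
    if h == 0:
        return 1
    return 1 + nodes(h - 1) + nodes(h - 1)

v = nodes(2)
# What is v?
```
Call trace (a repeated sub-call is expanded the first time; later identical calls just restate its return value):
nodes(h=2)
  nodes(h=1)
    nodes(h=0)
    -> return 1
    nodes(h=0)
    -> return 1
  -> return 3
  nodes(h=1) -> return 3  (same call as traced above)
-> return 7

Final answer: 7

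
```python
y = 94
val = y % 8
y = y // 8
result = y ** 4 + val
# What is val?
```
Trace:
  y=94
  y=94, val=6
  y=11, val=6
  y=11, val=6, result=14647

Final answer: 6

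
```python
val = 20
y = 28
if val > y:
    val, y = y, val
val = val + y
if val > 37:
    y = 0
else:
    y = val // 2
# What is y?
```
Trace:
  val=20
  val=20, y=28
  val=20, y=28
  val=48, y=28
  val=48, y=0

Final answer: 0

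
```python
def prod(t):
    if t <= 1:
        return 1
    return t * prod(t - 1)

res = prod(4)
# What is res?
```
Call trace:
prod(t=4)
  prod(t=3)
    prod(t=2)
      prod(t=1)
      -> return 1
    -> return 2
  -> return 6
-> return 24

Final answer: 24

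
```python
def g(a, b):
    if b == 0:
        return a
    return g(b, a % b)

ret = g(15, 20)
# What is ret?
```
Call trace:
g(a=15, b=20)
  g(a=20, b=15)
    g(a=15, b=5)
      g(a=5, b=0)
      -> return 5
    -> return 5
  -> return 5
-> return 5

Final answer: 5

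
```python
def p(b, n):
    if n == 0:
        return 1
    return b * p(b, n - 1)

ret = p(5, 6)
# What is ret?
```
Call trace:
p(b=5, n=6)
  p(b=5, n=5)
    p(b=5, n=4)
      p(b=5, n=3)
        p(b=5, n=2)
          p(b=5, n=1)
            p(b=5, n=0)
            -> return 1
          -> return 5
        -> return 25
      -> return 125
    -> return 625
  -> return 3125
-> return 15625

Final answer: 15625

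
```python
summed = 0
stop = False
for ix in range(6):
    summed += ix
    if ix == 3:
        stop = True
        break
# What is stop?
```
Trace:
  summed=0
  summed=0, stop=False
  summed=0, stop=False, ix=0
  summed=1, stop=False, ix=1
  summed=3, stop=False, ix=2
  summed=6, stop=True, ix=3

Final answer: True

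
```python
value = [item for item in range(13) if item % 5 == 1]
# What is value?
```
Trace:
  item=0
  item=1
  item=2
  item=3
  item=4
  item=5
  item=6
  item=7
  item=8
  item=9
  item=10
  item=11
  item=12
  value=[1, 6, 11]

Final answer: [1, 6, 11]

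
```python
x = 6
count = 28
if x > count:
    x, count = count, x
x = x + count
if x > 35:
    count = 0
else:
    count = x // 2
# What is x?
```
Trace:
  x=6
  x=6, count=28
  x=6, count=28
  x=34, count=28
  x=34, count=17

Final answer: 34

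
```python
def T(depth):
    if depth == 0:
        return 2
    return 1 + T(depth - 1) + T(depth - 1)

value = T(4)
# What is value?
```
Call trace (a repeated sub-call is expanded the first time; later identical calls just restate its return value):
T(depth=4)
  T(depth=3)
    T(depth=2)
      T(depth=1)
        T(depth=0)
        -> return 2
        T(depth=0)
        -> return 2
      -> return 5
      T(depth=1) -> return 5  (same call as traced above)
    -> return 11
    T(depth=2) -> return 11  (same call as traced above)
  -> return 23
  T(depth=3) -> return 23  (same call as traced above)
-> return 47

Final answer: 47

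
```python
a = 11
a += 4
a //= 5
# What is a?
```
Trace:
  a=11
  a=15
  a=3

Final answer: 3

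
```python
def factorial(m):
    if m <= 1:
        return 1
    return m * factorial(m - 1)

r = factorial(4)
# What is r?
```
Call trace:
factorial(m=4)
  factorial(m=3)
    factorial(m=2)
      factorial(m=1)
      -> return 1
    -> return 2
  -> return 6
-> return 24

Final answer: 24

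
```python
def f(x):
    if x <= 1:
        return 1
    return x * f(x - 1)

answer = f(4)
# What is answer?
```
Call trace:
f(x=4)
  f(x=3)
    f(x=2)
      f(x=1)
      -> return 1
    -> return 2
  -> return 6
-> return 24

Final answer: 24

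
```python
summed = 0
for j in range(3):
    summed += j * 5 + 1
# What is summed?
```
Trace:
  summed=0
  summed=1, j=0
  summed=7, j=1
  summed=18, j=2

Final answer: 18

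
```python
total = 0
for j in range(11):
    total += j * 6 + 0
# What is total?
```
Trace:
  total=0
  total=0, j=0
  total=6, j=1
  total=18, j=2
  total=36, j=3
  total=60, j=4
  total=90, j=5
  total=126, j=6
  total=168, j=7
  total=216, j=8
  total=270, j=9
  total=330, j=10

Final answer: 330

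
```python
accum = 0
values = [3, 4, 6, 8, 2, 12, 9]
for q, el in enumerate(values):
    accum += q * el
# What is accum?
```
Trace:
  accum=0
  accum=0, q=0, el=3
  accum=4, q=1, el=4
  accum=16, q=2, el=6
  accum=40, q=3, el=8
  accum=48, q=4, el=2
  accum=108, q=5, el=12
  accum=162, q=6, el=9

Final answer: 162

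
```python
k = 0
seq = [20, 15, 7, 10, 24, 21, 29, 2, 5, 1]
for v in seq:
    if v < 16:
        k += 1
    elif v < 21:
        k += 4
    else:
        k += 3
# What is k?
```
Trace:
  k=0
  k=4, v=20
  k=5, v=15
  k=6, v=7
  k=7, v=10
  k=10, v=24
  k=13, v=21
  k=16, v=29
  k=17, v=2
  k=18, v=5
  k=19, v=1

Final answer: 19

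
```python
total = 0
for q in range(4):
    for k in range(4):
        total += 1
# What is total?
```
Trace:
  total=0
  total=1, q=0, k=0
  total=2, q=0, k=1
  total=3, q=0, k=2
  total=4, q=0, k=3
  total=5, q=1, k=0
  total=6, q=1, k=1
  total=7, q=1, k=2
  total=8, q=1, k=3
  total=9, q=2, k=0
  total=10, q=2, k=1
  total=11, q=2, k=2
  total=12, q=2, k=3
  total=13, q=3, k=0
  total=14, q=3, k=1
  total=15, q=3, k=2
  total=16, q=3, k=3

Final answer: 16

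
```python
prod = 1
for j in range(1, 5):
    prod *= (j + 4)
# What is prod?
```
Trace:
  prod=1
  prod=5, j=1
  prod=30, j=2
  prod=210, j=3
  prod=1680, j=4

Final answer: 1680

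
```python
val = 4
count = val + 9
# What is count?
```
Trace:
  val=4
  val=4, count=13

Final answer: 13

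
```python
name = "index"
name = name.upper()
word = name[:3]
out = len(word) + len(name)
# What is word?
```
Trace:
  name='index'
  name='INDEX'
  name='INDEX', word='IND'
  name='INDEX', word='IND', out=8

Final answer: 'IND'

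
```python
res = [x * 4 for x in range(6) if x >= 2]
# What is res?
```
Trace:
  x=0
  x=1
  x=2
  x=3
  x=4
  x=5
  res=[8, 12, 16, 20]

Final answer: [8, 12, 16, 20]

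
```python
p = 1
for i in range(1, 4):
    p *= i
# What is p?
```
Trace:
  p=1
  p=1, i=1
  p=2, i=2
  p=6, i=3

Final answer: 6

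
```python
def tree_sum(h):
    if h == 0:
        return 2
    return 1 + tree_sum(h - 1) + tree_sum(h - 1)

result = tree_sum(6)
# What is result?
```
Call trace (a repeated sub-call is expanded the first time; later identical calls just restate its return value):
tree_sum(h=6)
  tree_sum(h=5)
    tree_sum(h=4)
      tree_sum(h=3)
        tree_sum(h=2)
          tree_sum(h=1)
            tree_sum(h=0)
            -> return 2
            tree_sum(h=0)
            -> return 2
          -> return 5
          tree_sum(h=1) -> return 5  (same call as traced above)
        -> return 11
        tree_sum(h=2) -> return 11  (same call as traced above)
      -> return 23
      tree_sum(h=3) -> return 23  (same call as traced above)
    -> return 47
    tree_sum(h=4) -> return 47  (same call as traced above)
  -> return 95
  tree_sum(h=5) -> return 95  (same call as traced above)
-> return 191

Final answer: 191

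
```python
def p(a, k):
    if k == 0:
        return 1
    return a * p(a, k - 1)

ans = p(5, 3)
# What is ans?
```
Call trace:
p(a=5, k=3)
  p(a=5, k=2)
    p(a=5, k=1)
      p(a=5, k=0)
      -> return 1
    -> return 5
  -> return 25
-> return 125

Final answer: 125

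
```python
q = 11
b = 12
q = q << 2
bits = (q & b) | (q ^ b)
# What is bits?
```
Trace:
  q=11
  q=11, b=12
  q=44, b=12
  q=44, b=12, bits=44

Final answer: 44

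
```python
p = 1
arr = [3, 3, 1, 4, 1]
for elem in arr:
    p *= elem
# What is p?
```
Trace:
  p=1
  p=3, elem=3
  p=9, elem=3
  p=9, elem=1
  p=36, elem=4
  p=36, elem=1

Final answer: 36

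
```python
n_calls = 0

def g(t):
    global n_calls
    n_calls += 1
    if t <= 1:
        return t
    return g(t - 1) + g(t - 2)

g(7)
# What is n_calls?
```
Call trace (a repeated sub-call is expanded the first time; later identical calls just restate its return value):
g(t=7)
  g(t=6)
    g(t=5)
      g(t=4)
        g(t=3)
          g(t=2)
            g(t=1)
            -> return 1
            g(t=0)
            -> return 0
          -> return 1
          g(t=1)
          -> return 1
        -> return 2
        g(t=2) -> return 1  (same call as traced above)
      -> return 3
      g(t=3) -> return 2  (same call as traced above)
    -> return 5
    g(t=4) -> return 3  (same call as traced above)
  -> return 8
  g(t=5) -> return 5  (same call as traced above)
-> return 13

n_calls is incremented once per call, so count the calls in each subtree. Let C(t) = number of calls made by g(t).
C(0) = C(1) = 1 (base case, no recursion); C(t) = 1 + C(t - 1) + C(t - 2) otherwise.
C(2) = 1 + C(1) + C(0) = 1 + 1 + 1 = 3
C(3) = 1 + C(2) + C(1) = 1 + 3 + 1 = 5
C(4) = 1 + C(3) + C(2) = 1 + 5 + 3 = 9
C(5) = 1 + C(4) + C(3) = 1 + 9 + 5 = 15
C(6) = 1 + C(5) + C(4) = 1 + 15 + 9 = 25
C(7) = 1 + C(6) + C(5) = 1 + 25 + 15 = 41
n_calls = C(7) = 41

Final answer: 41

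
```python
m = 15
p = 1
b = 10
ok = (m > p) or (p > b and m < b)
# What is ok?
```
Trace:
  m=15
  m=15, p=1
  m=15, p=1, b=10
  m=15, p=1, b=10, ok=True

Final answer: True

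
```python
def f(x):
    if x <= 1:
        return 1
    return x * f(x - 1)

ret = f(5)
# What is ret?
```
Call trace:
f(x=5)
  f(x=4)
    f(x=3)
      f(x=2)
        f(x=1)
        -> return 1
      -> return 2
    -> return 6
  -> return 24
-> return 120

Final answer: 120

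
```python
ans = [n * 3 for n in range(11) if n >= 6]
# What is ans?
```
Trace:
  n=0
  n=1
  n=2
  n=3
  n=4
  n=5
  n=6
  n=7
  n=8
  n=9
  n=10
  ans=[18, 21, 24, 27, 30]

Final answer: [18, 21, 24, 27, 30]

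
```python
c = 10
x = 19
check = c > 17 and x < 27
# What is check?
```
Trace:
  c=10
  c=10, x=19
  c=10, x=19, check=False

Final answer: False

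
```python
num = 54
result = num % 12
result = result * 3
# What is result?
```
Trace:
  num=54
  num=54, result=6
  num=54, result=18

Final answer: 18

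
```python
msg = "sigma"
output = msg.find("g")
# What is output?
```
Trace:
  msg='sigma'
  msg='sigma', output=2

Final answer: 2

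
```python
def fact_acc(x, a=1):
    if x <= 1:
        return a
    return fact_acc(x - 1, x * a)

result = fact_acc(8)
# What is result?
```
Call trace:
fact_acc(x=8, a=1)
  fact_acc(x=7, a=8)
    fact_acc(x=6, a=56)
      fact_acc(x=5, a=336)
        fact_acc(x=4, a=1680)
          fact_acc(x=3, a=6720)
            fact_acc(x=2, a=20160)
              fact_acc(x=1, a=40320)
              -> return 40320
            -> return 40320
          -> return 40320
        -> return 40320
      -> return 40320
    -> return 40320
  -> return 40320
-> return 40320

Final answer: 40320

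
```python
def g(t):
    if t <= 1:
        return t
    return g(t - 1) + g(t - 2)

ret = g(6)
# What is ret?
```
Call trace (a repeated sub-call is expanded the first time; later identical calls just restate its return value):
g(t=6)
  g(t=5)
    g(t=4)
      g(t=3)
        g(t=2)
          g(t=1)
          -> return 1
          g(t=0)
          -> return 0
        -> return 1
        g(t=1)
        -> return 1
      -> return 2
      g(t=2) -> return 1  (same call as traced above)
    -> return 3
    g(t=3) -> return 2  (same call as traced above)
  -> return 5
  g(t=4) -> return 3  (same call as traced above)
-> return 8

Final answer: 8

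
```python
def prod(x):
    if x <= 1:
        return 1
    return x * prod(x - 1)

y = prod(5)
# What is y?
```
Call trace:
prod(x=5)
  prod(x=4)
    prod(x=3)
      prod(x=2)
        prod(x=1)
        -> return 1
      -> return 2
    -> return 6
  -> return 24
-> return 120

Final answer: 120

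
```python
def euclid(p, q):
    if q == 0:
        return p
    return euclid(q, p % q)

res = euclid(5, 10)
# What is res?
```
Call trace:
euclid(p=5, q=10)
  euclid(p=10, q=5)
    euclid(p=5, q=0)
    -> return 5
  -> return 5
-> return 5

Final answer: 5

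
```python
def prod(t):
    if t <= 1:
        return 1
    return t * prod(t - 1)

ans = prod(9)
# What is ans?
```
Call trace:
prod(t=9)
  prod(t=8)
    prod(t=7)
      prod(t=6)
        prod(t=5)
          prod(t=4)
            prod(t=3)
              prod(t=2)
                prod(t=1)
                -> return 1
              -> return 2
            -> return 6
          -> return 24
        -> return 120
      -> return 720
    -> return 5040
  -> return 40320
-> return 362880

Final answer: 362880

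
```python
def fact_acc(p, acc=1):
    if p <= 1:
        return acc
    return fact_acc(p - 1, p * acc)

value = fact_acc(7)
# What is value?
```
Call trace:
fact_acc(p=7, acc=1)
  fact_acc(p=6, acc=7)
    fact_acc(p=5, acc=42)
      fact_acc(p=4, acc=210)
        fact_acc(p=3, acc=840)
          fact_acc(p=2, acc=2520)
            fact_acc(p=1, acc=5040)
            -> return 5040
          -> return 5040
        -> return 5040
      -> return 5040
    -> return 5040
  -> return 5040
-> return 5040

Final answer: 5040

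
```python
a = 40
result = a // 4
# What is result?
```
Trace:
  a=40
  a=40, result=10

Final answer: 10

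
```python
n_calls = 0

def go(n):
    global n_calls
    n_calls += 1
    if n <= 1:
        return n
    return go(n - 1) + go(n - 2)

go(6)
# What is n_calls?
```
Call trace (a repeated sub-call is expanded the first time; later identical calls just restate its return value):
go(n=6)
  go(n=5)
    go(n=4)
      go(n=3)
        go(n=2)
          go(n=1)
          -> return 1
          go(n=0)
          -> return 0
        -> return 1
        go(n=1)
        -> return 1
      -> return 2
      go(n=2) -> return 1  (same call as traced above)
    -> return 3
    go(n=3) -> return 2  (same call as traced above)
  -> return 5
  go(n=4) -> return 3  (same call as traced above)
-> return 8

n_calls is incremented once per call, so count the calls in each subtree. Let C(n) = number of calls made by go(n).
C(0) = C(1) = 1 (base case, no recursion); C(n) = 1 + C(n - 1) + C(n - 2) otherwise.
C(2) = 1 + C(1) + C(0) = 1 + 1 + 1 = 3
C(3) = 1 + C(2) + C(1) = 1 + 3 + 1 = 5
C(4) = 1 + C(3) + C(2) = 1 + 5 + 3 = 9
C(5) = 1 + C(4) + C(3) = 1 + 9 + 5 = 15
C(6) = 1 + C(5) + C(4) = 1 + 15 + 9 = 25
n_calls = C(6) = 25

Final answer: 25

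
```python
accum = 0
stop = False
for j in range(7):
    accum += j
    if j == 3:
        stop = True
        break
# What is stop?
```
Trace:
  accum=0
  accum=0, stop=False
  accum=0, stop=False, j=0
  accum=1, stop=False, j=1
  accum=3, stop=False, j=2
  accum=6, stop=True, j=3

Final answer: True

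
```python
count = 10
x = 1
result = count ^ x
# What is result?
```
Trace:
  count=10
  count=10, x=1
  count=10, x=1, result=11

Final answer: 11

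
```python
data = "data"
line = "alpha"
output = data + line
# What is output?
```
Trace:
  data='data'
  data='data', line='alpha'
  data='data', line='alpha', output='dataalpha'

Final answer: 'dataalpha'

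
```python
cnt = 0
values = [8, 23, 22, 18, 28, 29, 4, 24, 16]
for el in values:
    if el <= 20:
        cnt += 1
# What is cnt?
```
Trace:
  cnt=0
  cnt=1, el=8
  cnt=1, el=23
  cnt=1, el=22
  cnt=2, el=18
  cnt=2, el=28
  cnt=2, el=29
  cnt=3, el=4
  cnt=3, el=24
  cnt=4, el=16

Final answer: 4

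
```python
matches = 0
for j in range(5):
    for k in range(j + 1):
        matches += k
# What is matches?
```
Trace:
  matches=0
  matches=0, j=0, k=0
  matches=0, j=1, k=0
  matches=1, j=1, k=1
  matches=1, j=2, k=0
  matches=2, j=2, k=1
  matches=4, j=2, k=2
  matches=4, j=3, k=0
  matches=5, j=3, k=1
  matches=7, j=3, k=2
  matches=10, j=3, k=3
  matches=10, j=4, k=0
  matches=11, j=4, k=1
  matches=13, j=4, k=2
  matches=16, j=4, k=3
  matches=20, j=4, k=4

Final answer: 20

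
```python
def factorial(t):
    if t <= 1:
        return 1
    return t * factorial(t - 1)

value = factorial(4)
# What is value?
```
Call trace:
factorial(t=4)
  factorial(t=3)
    factorial(t=2)
      factorial(t=1)
      -> return 1
    -> return 2
  -> return 6
-> return 24

Final answer: 24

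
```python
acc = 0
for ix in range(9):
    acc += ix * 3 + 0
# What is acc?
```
Trace:
  acc=0
  acc=0, ix=0
  acc=3, ix=1
  acc=9, ix=2
  acc=18, ix=3
  acc=30, ix=4
  acc=45, ix=5
  acc=63, ix=6
  acc=84, ix=7
  acc=108, ix=8

Final answer: 108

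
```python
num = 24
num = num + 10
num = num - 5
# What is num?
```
Trace:
  num=24
  num=34
  num=29

Final answer: 29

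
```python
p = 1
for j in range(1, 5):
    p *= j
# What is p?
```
Trace:
  p=1
  p=1, j=1
  p=2, j=2
  p=6, j=3
  p=24, j=4

Final answer: 24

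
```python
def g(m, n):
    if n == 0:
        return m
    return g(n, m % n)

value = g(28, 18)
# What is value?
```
Call trace:
g(m=28, n=18)
  g(m=18, n=10)
    g(m=10, n=8)
      g(m=8, n=2)
        g(m=2, n=0)
        -> return 2
      -> return 2
    -> return 2
  -> return 2
-> return 2

Final answer: 2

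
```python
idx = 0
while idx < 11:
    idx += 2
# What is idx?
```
Trace:
  idx=0
  idx=2
  idx=4
  idx=6
  idx=8
  idx=10
  idx=12

Final answer: 12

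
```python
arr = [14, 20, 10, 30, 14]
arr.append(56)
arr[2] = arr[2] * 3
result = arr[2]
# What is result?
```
Trace:
  arr=[14, 20, 10, 30, 14]
  arr=[14, 20, 10, 30, 14, 56]
  arr=[14, 20, 30, 30, 14, 56]
  arr=[14, 20, 30, 30, 14, 56], result=30

Final answer: 30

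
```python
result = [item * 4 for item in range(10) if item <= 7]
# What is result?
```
Trace:
  item=0
  item=1
  item=2
  item=3
  item=4
  item=5
  item=6
  item=7
  item=8
  item=9
  result=[0, 4, 8, 12, 16, 20, 24, 28]

Final answer: [0, 4, 8, 12, 16, 20, 24, 28]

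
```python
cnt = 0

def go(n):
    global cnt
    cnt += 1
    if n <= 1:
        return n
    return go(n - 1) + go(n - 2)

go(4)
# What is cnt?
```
Call trace (a repeated sub-call is expanded the first time; later identical calls just restate its return value):
go(n=4)
  go(n=3)
    go(n=2)
      go(n=1)
      -> return 1
      go(n=0)
      -> return 0
    -> return 1
    go(n=1)
    -> return 1
  -> return 2
  go(n=2) -> return 1  (same call as traced above)
-> return 3

cnt is incremented once per call, so count the calls in each subtree. Let C(n) = number of calls made by go(n).
C(0) = C(1) = 1 (base case, no recursion); C(n) = 1 + C(n - 1) + C(n - 2) otherwise.
C(2) = 1 + C(1) + C(0) = 1 + 1 + 1 = 3
C(3) = 1 + C(2) + C(1) = 1 + 3 + 1 = 5
C(4) = 1 + C(3) + C(2) = 1 + 5 + 3 = 9
cnt = C(4) = 9

Final answer: 9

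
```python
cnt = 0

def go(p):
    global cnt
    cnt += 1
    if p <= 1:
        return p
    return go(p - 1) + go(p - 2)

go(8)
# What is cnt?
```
Call trace (a repeated sub-call is expanded the first time; later identical calls just restate its return value):
go(p=8)
  go(p=7)
    go(p=6)
      go(p=5)
        go(p=4)
          go(p=3)
            go(p=2)
              go(p=1)
              -> return 1
              go(p=0)
              -> return 0
            -> return 1
            go(p=1)
            -> return 1
          -> return 2
          go(p=2) -> return 1  (same call as traced above)
        -> return 3
        go(p=3) -> return 2  (same call as traced above)
      -> return 5
      go(p=4) -> return 3  (same call as traced above)
    -> return 8
    go(p=5) -> return 5  (same call as traced above)
  -> return 13
  go(p=6) -> return 8  (same call as traced above)
-> return 21

cnt is incremented once per call, so count the calls in each subtree. Let C(p) = number of calls made by go(p).
C(0) = C(1) = 1 (base case, no recursion); C(p) = 1 + C(p - 1) + C(p - 2) otherwise.
C(2) = 1 + C(1) + C(0) = 1 + 1 + 1 = 3
C(3) = 1 + C(2) + C(1) = 1 + 3 + 1 = 5
C(4) = 1 + C(3) + C(2) = 1 + 5 + 3 = 9
C(5) = 1 + C(4) + C(3) = 1 + 9 + 5 = 15
C(6) = 1 + C(5) + C(4) = 1 + 15 + 9 = 25
C(7) = 1 + C(6) + C(5) = 1 + 25 + 15 = 41
C(8) = 1 + C(7) + C(6) = 1 + 41 + 25 = 67
cnt = C(8) = 67

Final answer: 67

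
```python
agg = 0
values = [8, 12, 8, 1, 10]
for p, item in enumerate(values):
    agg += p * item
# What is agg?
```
Trace:
  agg=0
  agg=0, p=0, item=8
  agg=12, p=1, item=12
  agg=28, p=2, item=8
  agg=31, p=3, item=1
  agg=71, p=4, item=10

Final answer: 71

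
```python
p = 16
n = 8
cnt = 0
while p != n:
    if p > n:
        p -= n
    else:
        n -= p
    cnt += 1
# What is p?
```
Trace:
  p=16
  p=16, n=8
  p=16, n=8, cnt=0
  p=8, n=8, cnt=1

Final answer: 8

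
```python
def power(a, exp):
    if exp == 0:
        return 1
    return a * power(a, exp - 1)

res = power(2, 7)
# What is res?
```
Call trace:
power(a=2, exp=7)
  power(a=2, exp=6)
    power(a=2, exp=5)
      power(a=2, exp=4)
        power(a=2, exp=3)
          power(a=2, exp=2)
            power(a=2, exp=1)
              power(a=2, exp=0)
              -> return 1
            -> return 2
          -> return 4
        -> return 8
      -> return 16
    -> return 32
  -> return 64
-> return 128

Final answer: 128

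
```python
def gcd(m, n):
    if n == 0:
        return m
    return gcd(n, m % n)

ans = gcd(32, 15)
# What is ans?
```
Call trace:
gcd(m=32, n=15)
  gcd(m=15, n=2)
    gcd(m=2, n=1)
      gcd(m=1, n=0)
      -> return 1
    -> return 1
  -> return 1
-> return 1

Final answer: 1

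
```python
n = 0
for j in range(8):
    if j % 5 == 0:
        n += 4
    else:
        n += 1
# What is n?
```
Trace:
  n=0
  n=4, j=0
  n=5, j=1
  n=6, j=2
  n=7, j=3
  n=8, j=4
  n=12, j=5
  n=13, j=6
  n=14, j=7

Final answer: 14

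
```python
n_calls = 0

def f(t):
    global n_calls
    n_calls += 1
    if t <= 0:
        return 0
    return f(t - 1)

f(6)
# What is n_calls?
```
Call trace:
f(t=6)
  f(t=5)
    f(t=4)
      f(t=3)
        f(t=2)
          f(t=1)
            f(t=0)
            -> return 0
          -> return 0
        -> return 0
      -> return 0
    -> return 0
  -> return 0
-> return 0

n_calls is incremented once per call. f is entered once for each t = 6, 5, 4, 3, 2, 1, 0 (the t <= 0 call returns without recursing), i.e. 6 + 1 calls.
n_calls = 7

Final answer: 7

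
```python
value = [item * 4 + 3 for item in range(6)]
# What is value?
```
Trace:
  item=0
  item=1
  item=2
  item=3
  item=4
  item=5
  value=[3, 7, 11, 15, 19, 23]

Final answer: [3, 7, 11, 15, 19, 23]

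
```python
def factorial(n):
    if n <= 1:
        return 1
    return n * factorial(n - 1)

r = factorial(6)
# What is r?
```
Call trace:
factorial(n=6)
  factorial(n=5)
    factorial(n=4)
      factorial(n=3)
        factorial(n=2)
          factorial(n=1)
          -> return 1
        -> return 2
      -> return 6
    -> return 24
  -> return 120
-> return 720

Final answer: 720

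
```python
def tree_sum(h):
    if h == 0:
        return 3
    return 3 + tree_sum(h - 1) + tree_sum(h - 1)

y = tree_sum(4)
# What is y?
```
Call trace (a repeated sub-call is expanded the first time; later identical calls just restate its return value):
tree_sum(h=4)
  tree_sum(h=3)
    tree_sum(h=2)
      tree_sum(h=1)
        tree_sum(h=0)
        -> return 3
        tree_sum(h=0)
        -> return 3
      -> return 9
      tree_sum(h=1) -> return 9  (same call as traced above)
    -> return 21
    tree_sum(h=2) -> return 21  (same call as traced above)
  -> return 45
  tree_sum(h=3) -> return 45  (same call as traced above)
-> return 93

Final answer: 93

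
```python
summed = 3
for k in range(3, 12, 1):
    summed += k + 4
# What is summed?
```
Trace:
  summed=3
  summed=10, k=3
  summed=18, k=4
  summed=27, k=5
  summed=37, k=6
  summed=48, k=7
  summed=60, k=8
  summed=73, k=9
  summed=87, k=10
  summed=102, k=11

Final answer: 102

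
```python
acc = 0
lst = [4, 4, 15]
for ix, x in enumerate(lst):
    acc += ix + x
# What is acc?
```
Trace:
  acc=0
  acc=4, ix=0, x=4
  acc=9, ix=1, x=4
  acc=26, ix=2, x=15

Final answer: 26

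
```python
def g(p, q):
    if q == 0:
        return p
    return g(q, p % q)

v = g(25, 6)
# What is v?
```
Call trace:
g(p=25, q=6)
  g(p=6, q=1)
    g(p=1, q=0)
    -> return 1
  -> return 1
-> return 1

Final answer: 1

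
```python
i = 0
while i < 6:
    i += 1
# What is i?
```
Trace:
  i=0
  i=1
  i=2
  i=3
  i=4
  i=5
  i=6

Final answer: 6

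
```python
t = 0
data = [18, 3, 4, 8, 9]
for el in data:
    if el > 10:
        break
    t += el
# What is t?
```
Trace:
  t=0
  t=0, el=18

Final answer: 0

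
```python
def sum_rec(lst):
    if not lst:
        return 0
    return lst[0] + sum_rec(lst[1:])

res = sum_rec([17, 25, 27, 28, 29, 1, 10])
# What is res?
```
Call trace:
sum_rec(lst=[17, 25, 27, 28, 29, 1, 10])
  sum_rec(lst=[25, 27, 28, 29, 1, 10])
    sum_rec(lst=[27, 28, 29, 1, 10])
      sum_rec(lst=[28, 29, 1, 10])
        sum_rec(lst=[29, 1, 10])
          sum_rec(lst=[1, 10])
            sum_rec(lst=[10])
              sum_rec(lst=[])
              -> return 0
            -> return 10
          -> return 11
        -> return 40
      -> return 68
    -> return 95
  -> return 120
-> return 137

Final answer: 137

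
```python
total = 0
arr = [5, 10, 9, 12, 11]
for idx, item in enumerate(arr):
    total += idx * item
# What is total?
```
Trace:
  total=0
  total=0, idx=0, item=5
  total=10, idx=1, item=10
  total=28, idx=2, item=9
  total=64, idx=3, item=12
  total=108, idx=4, item=11

Final answer: 108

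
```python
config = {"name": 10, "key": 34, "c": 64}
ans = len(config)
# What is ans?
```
Trace:
  config={'name': 10, 'key': 34, 'c': 64}
  config={'name': 10, 'key': 34, 'c': 64}, ans=3

Final answer: 3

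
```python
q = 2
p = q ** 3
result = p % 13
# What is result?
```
Trace:
  q=2
  q=2, p=8
  q=2, p=8, result=8

Final answer: 8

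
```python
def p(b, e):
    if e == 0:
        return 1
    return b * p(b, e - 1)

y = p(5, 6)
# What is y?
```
Call trace:
p(b=5, e=6)
  p(b=5, e=5)
    p(b=5, e=4)
      p(b=5, e=3)
        p(b=5, e=2)
          p(b=5, e=1)
            p(b=5, e=0)
            -> return 1
          -> return 5
        -> return 25
      -> return 125
    -> return 625
  -> return 3125
-> return 15625

Final answer: 15625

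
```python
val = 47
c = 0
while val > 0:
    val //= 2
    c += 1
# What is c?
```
Trace:
  val=47
  val=47, c=0
  val=23, c=1
  val=11, c=2
  val=5, c=3
  val=2, c=4
  val=1, c=5
  val=0, c=6

Final answer: 6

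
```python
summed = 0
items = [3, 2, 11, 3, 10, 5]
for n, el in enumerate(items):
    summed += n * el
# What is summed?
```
Trace:
  summed=0
  summed=0, n=0, el=3
  summed=2, n=1, el=2
  summed=24, n=2, el=11
  summed=33, n=3, el=3
  summed=73, n=4, el=10
  summed=98, n=5, el=5

Final answer: 98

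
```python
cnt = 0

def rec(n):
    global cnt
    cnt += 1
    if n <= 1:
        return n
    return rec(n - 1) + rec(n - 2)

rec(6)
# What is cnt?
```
Call trace (a repeated sub-call is expanded the first time; later identical calls just restate its return value):
rec(n=6)
  rec(n=5)
    rec(n=4)
      rec(n=3)
        rec(n=2)
          rec(n=1)
          -> return 1
          rec(n=0)
          -> return 0
        -> return 1
        rec(n=1)
        -> return 1
      -> return 2
      rec(n=2) -> return 1  (same call as traced above)
    -> return 3
    rec(n=3) -> return 2  (same call as traced above)
  -> return 5
  rec(n=4) -> return 3  (same call as traced above)
-> return 8

cnt is incremented once per call, so count the calls in each subtree. Let C(n) = number of calls made by rec(n).
C(0) = C(1) = 1 (base case, no recursion); C(n) = 1 + C(n - 1) + C(n - 2) otherwise.
C(2) = 1 + C(1) + C(0) = 1 + 1 + 1 = 3
C(3) = 1 + C(2) + C(1) = 1 + 3 + 1 = 5
C(4) = 1 + C(3) + C(2) = 1 + 5 + 3 = 9
C(5) = 1 + C(4) + C(3) = 1 + 9 + 5 = 15
C(6) = 1 + C(5) + C(4) = 1 + 15 + 9 = 25
cnt = C(6) = 25

Final answer: 25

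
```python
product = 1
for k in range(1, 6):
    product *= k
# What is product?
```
Trace:
  product=1
  product=1, k=1
  product=2, k=2
  product=6, k=3
  product=24, k=4
  product=120, k=5

Final answer: 120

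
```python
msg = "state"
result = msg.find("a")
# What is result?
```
Trace:
  msg='state'
  msg='state', result=2

Final answer: 2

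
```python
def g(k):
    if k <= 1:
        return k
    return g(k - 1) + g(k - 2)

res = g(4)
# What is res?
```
Call trace (a repeated sub-call is expanded the first time; later identical calls just restate its return value):
g(k=4)
  g(k=3)
    g(k=2)
      g(k=1)
      -> return 1
      g(k=0)
      -> return 0
    -> return 1
    g(k=1)
    -> return 1
  -> return 2
  g(k=2) -> return 1  (same call as traced above)
-> return 3

Final answer: 3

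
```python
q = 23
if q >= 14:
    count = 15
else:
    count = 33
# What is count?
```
Trace:
  q=23
  q=23, count=15

Final answer: 15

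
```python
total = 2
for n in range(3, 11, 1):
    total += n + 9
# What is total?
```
Trace:
  total=2
  total=14, n=3
  total=27, n=4
  total=41, n=5
  total=56, n=6
  total=72, n=7
  total=89, n=8
  total=107, n=9
  total=126, n=10

Final answer: 126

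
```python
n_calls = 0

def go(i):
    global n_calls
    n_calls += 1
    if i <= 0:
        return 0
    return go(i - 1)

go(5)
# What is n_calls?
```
Call trace:
go(i=5)
  go(i=4)
    go(i=3)
      go(i=2)
        go(i=1)
          go(i=0)
          -> return 0
        -> return 0
      -> return 0
    -> return 0
  -> return 0
-> return 0

n_calls is incremented once per call. go is entered once for each i = 5, 4, 3, 2, 1, 0 (the i <= 0 call returns without recursing), i.e. 5 + 1 calls.
n_calls = 6

Final answer: 6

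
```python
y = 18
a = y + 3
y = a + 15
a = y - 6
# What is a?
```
Trace:
  y=18
  y=18, a=21
  y=36, a=21
  y=36, a=30

Final answer: 30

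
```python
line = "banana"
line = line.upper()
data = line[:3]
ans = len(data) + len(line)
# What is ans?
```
Trace:
  line='banana'
  line='BANANA'
  line='BANANA', data='BAN'
  line='BANANA', data='BAN', ans=9

Final answer: 9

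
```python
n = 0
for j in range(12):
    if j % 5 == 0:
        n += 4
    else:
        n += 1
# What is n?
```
Trace:
  n=0
  n=4, j=0
  n=5, j=1
  n=6, j=2
  n=7, j=3
  n=8, j=4
  n=12, j=5
  n=13, j=6
  n=14, j=7
  n=15, j=8
  n=16, j=9
  n=20, j=10
  n=21, j=11

Final answer: 21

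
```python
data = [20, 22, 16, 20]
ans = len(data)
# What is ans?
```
Trace:
  data=[20, 22, 16, 20]
  data=[20, 22, 16, 20], ans=4

Final answer: 4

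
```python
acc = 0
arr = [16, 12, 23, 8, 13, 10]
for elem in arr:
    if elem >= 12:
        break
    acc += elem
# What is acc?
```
Trace:
  acc=0
  acc=0, elem=16

Final answer: 0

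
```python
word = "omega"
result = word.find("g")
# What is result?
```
Trace:
  word='omega'
  word='omega', result=3

Final answer: 3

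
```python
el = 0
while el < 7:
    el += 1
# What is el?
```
Trace:
  el=0
  el=1
  el=2
  el=3
  el=4
  el=5
  el=6
  el=7

Final answer: 7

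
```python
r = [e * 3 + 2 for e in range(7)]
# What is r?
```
Trace:
  e=0
  e=1
  e=2
  e=3
  e=4
  e=5
  e=6
  r=[2, 5, 8, 11, 14, 17, 20]

Final answer: [2, 5, 8, 11, 14, 17, 20]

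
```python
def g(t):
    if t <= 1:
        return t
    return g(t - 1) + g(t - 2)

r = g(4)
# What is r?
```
Call trace (a repeated sub-call is expanded the first time; later identical calls just restate its return value):
g(t=4)
  g(t=3)
    g(t=2)
      g(t=1)
      -> return 1
      g(t=0)
      -> return 0
    -> return 1
    g(t=1)
    -> return 1
  -> return 2
  g(t=2) -> return 1  (same call as traced above)
-> return 3

Final answer: 3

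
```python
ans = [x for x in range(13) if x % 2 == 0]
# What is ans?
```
Trace:
  x=0
  x=1
  x=2
  x=3
  x=4
  x=5
  x=6
  x=7
  x=8
  x=9
  x=10
  x=11
  x=12
  ans=[0, 2, 4, 6, 8, 10, 12]

Final answer: [0, 2, 4, 6, 8, 10, 12]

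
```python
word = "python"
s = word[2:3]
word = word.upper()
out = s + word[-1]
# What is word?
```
Trace:
  word='python'
  word='python', s='t'
  word='PYTHON', s='t'
  word='PYTHON', s='t', out='tN'

Final answer: 'PYTHON'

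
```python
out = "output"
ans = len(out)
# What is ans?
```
Trace:
  out='output'
  out='output', ans=6

Final answer: 6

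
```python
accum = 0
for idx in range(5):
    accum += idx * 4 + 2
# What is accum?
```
Trace:
  accum=0
  accum=2, idx=0
  accum=8, idx=1
  accum=18, idx=2
  accum=32, idx=3
  accum=50, idx=4

Final answer: 50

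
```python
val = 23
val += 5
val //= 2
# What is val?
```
Trace:
  val=23
  val=28
  val=14

Final answer: 14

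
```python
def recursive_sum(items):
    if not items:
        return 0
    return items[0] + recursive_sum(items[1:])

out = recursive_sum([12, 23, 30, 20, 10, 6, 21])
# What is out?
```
Call trace:
recursive_sum(items=[12, 23, 30, 20, 10, 6, 21])
  recursive_sum(items=[23, 30, 20, 10, 6, 21])
    recursive_sum(items=[30, 20, 10, 6, 21])
      recursive_sum(items=[20, 10, 6, 21])
        recursive_sum(items=[10, 6, 21])
          recursive_sum(items=[6, 21])
            recursive_sum(items=[21])
              recursive_sum(items=[])
              -> return 0
            -> return 21
          -> return 27
        -> return 37
      -> return 57
    -> return 87
  -> return 110
-> return 122

Final answer: 122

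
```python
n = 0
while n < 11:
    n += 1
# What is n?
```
Trace:
  n=0
  n=1
  n=2
  n=3
  n=4
  n=5
  n=6
  n=7
  n=8
  n=9
  n=10
  n=11

Final answer: 11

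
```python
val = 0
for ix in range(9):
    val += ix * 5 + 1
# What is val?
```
Trace:
  val=0
  val=1, ix=0
  val=7, ix=1
  val=18, ix=2
  val=34, ix=3
  val=55, ix=4
  val=81, ix=5
  val=112, ix=6
  val=148, ix=7
  val=189, ix=8

Final answer: 189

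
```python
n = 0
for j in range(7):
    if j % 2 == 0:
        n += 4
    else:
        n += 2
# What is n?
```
Trace:
  n=0
  n=4, j=0
  n=6, j=1
  n=10, j=2
  n=12, j=3
  n=16, j=4
  n=18, j=5
  n=22, j=6

Final answer: 22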